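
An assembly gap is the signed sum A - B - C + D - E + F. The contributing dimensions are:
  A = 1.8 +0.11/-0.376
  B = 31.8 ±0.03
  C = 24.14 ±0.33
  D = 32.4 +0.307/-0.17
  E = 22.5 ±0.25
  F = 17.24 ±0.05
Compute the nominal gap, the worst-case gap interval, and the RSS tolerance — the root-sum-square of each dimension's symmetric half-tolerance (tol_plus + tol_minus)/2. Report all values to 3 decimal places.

nominal=-27.000 wc=[-28.206,-25.923] rss=0.539

Stack each dimension's contribution:
  +A: nom +1.800 → Σnom=1.800; wc +0.110/-0.376 → slack +0.110/-0.376; half-tol=0.243, Σhalf²=0.059049
  -B: nom -31.800 → Σnom=-30.000; wc +0.030/-0.030 → slack +0.140/-0.406; half-tol=0.030, Σhalf²=0.059949
  -C: nom -24.140 → Σnom=-54.140; wc +0.330/-0.330 → slack +0.470/-0.736; half-tol=0.330, Σhalf²=0.168849
  +D: nom +32.400 → Σnom=-21.740; wc +0.307/-0.170 → slack +0.777/-0.906; half-tol=0.238, Σhalf²=0.225731
  -E: nom -22.500 → Σnom=-44.240; wc +0.250/-0.250 → slack +1.027/-1.156; half-tol=0.250, Σhalf²=0.288231
  +F: nom +17.240 → Σnom=-27.000; wc +0.050/-0.050 → slack +1.077/-1.206; half-tol=0.050, Σhalf²=0.290731
Nominal = -27.000. Worst-case = [-27.000 - 1.206, -27.000 + 1.077] = [-28.206, -25.923]. RSS = √0.290731 = 0.539.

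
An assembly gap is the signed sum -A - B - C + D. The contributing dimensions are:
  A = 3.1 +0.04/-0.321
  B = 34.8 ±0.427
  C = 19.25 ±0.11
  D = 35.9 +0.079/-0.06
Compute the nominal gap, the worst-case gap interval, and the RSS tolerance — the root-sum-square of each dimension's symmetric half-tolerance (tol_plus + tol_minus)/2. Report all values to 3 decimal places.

nominal=-21.250 wc=[-21.887,-20.313] rss=0.481

Stack each dimension's contribution:
  -A: nom -3.100 → Σnom=-3.100; wc +0.321/-0.040 → slack +0.321/-0.040; half-tol=0.180, Σhalf²=0.032580
  -B: nom -34.800 → Σnom=-37.900; wc +0.427/-0.427 → slack +0.748/-0.467; half-tol=0.427, Σhalf²=0.214909
  -C: nom -19.250 → Σnom=-57.150; wc +0.110/-0.110 → slack +0.858/-0.577; half-tol=0.110, Σhalf²=0.227009
  +D: nom +35.900 → Σnom=-21.250; wc +0.079/-0.060 → slack +0.937/-0.637; half-tol=0.070, Σhalf²=0.231840
Nominal = -21.250. Worst-case = [-21.250 - 0.637, -21.250 + 0.937] = [-21.887, -20.313]. RSS = √0.231840 = 0.481.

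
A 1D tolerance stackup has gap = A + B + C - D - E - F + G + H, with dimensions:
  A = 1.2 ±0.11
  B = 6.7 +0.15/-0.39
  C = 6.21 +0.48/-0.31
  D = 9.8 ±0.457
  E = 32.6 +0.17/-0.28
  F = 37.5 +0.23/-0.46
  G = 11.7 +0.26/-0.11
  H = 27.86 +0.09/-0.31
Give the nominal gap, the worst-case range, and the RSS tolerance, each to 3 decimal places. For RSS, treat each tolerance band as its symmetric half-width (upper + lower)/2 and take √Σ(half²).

Stack each dimension's contribution:
  +A: nom +1.200 → Σnom=1.200; wc +0.110/-0.110 → slack +0.110/-0.110; half-tol=0.110, Σhalf²=0.012100
  +B: nom +6.700 → Σnom=7.900; wc +0.150/-0.390 → slack +0.260/-0.500; half-tol=0.270, Σhalf²=0.085000
  +C: nom +6.210 → Σnom=14.110; wc +0.480/-0.310 → slack +0.740/-0.810; half-tol=0.395, Σhalf²=0.241025
  -D: nom -9.800 → Σnom=4.310; wc +0.457/-0.457 → slack +1.197/-1.267; half-tol=0.457, Σhalf²=0.449874
  -E: nom -32.600 → Σnom=-28.290; wc +0.280/-0.170 → slack +1.477/-1.437; half-tol=0.225, Σhalf²=0.500499
  -F: nom -37.500 → Σnom=-65.790; wc +0.460/-0.230 → slack +1.937/-1.667; half-tol=0.345, Σhalf²=0.619524
  +G: nom +11.700 → Σnom=-54.090; wc +0.260/-0.110 → slack +2.197/-1.777; half-tol=0.185, Σhalf²=0.653749
  +H: nom +27.860 → Σnom=-26.230; wc +0.090/-0.310 → slack +2.287/-2.087; half-tol=0.200, Σhalf²=0.693749
Nominal = -26.230. Worst-case = [-26.230 - 2.087, -26.230 + 2.287] = [-28.317, -23.943]. RSS = √0.693749 = 0.833.

nominal=-26.230 wc=[-28.317,-23.943] rss=0.833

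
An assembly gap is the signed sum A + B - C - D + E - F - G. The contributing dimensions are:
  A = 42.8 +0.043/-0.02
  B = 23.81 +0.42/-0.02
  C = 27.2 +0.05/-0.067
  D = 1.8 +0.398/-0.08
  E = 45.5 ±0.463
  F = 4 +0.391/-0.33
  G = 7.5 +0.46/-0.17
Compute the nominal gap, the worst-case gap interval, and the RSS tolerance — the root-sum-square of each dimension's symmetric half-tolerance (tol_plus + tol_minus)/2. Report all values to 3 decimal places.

Stack each dimension's contribution:
  +A: nom +42.800 → Σnom=42.800; wc +0.043/-0.020 → slack +0.043/-0.020; half-tol=0.032, Σhalf²=0.000992
  +B: nom +23.810 → Σnom=66.610; wc +0.420/-0.020 → slack +0.463/-0.040; half-tol=0.220, Σhalf²=0.049392
  -C: nom -27.200 → Σnom=39.410; wc +0.067/-0.050 → slack +0.530/-0.090; half-tol=0.059, Σhalf²=0.052815
  -D: nom -1.800 → Σnom=37.610; wc +0.080/-0.398 → slack +0.610/-0.488; half-tol=0.239, Σhalf²=0.109936
  +E: nom +45.500 → Σnom=83.110; wc +0.463/-0.463 → slack +1.073/-0.951; half-tol=0.463, Σhalf²=0.324305
  -F: nom -4.000 → Σnom=79.110; wc +0.330/-0.391 → slack +1.403/-1.342; half-tol=0.361, Σhalf²=0.454265
  -G: nom -7.500 → Σnom=71.610; wc +0.170/-0.460 → slack +1.573/-1.802; half-tol=0.315, Σhalf²=0.553490
Nominal = 71.610. Worst-case = [71.610 - 1.802, 71.610 + 1.573] = [69.808, 73.183]. RSS = √0.553490 = 0.744.

nominal=71.610 wc=[69.808,73.183] rss=0.744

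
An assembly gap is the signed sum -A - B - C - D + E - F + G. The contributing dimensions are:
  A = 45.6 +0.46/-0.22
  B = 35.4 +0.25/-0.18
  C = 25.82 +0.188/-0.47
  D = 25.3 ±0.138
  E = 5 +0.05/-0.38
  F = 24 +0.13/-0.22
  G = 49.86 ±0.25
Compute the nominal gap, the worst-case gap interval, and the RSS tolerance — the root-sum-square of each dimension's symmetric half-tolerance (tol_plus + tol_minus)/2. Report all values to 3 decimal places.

Stack each dimension's contribution:
  -A: nom -45.600 → Σnom=-45.600; wc +0.220/-0.460 → slack +0.220/-0.460; half-tol=0.340, Σhalf²=0.115600
  -B: nom -35.400 → Σnom=-81.000; wc +0.180/-0.250 → slack +0.400/-0.710; half-tol=0.215, Σhalf²=0.161825
  -C: nom -25.820 → Σnom=-106.820; wc +0.470/-0.188 → slack +0.870/-0.898; half-tol=0.329, Σhalf²=0.270066
  -D: nom -25.300 → Σnom=-132.120; wc +0.138/-0.138 → slack +1.008/-1.036; half-tol=0.138, Σhalf²=0.289110
  +E: nom +5.000 → Σnom=-127.120; wc +0.050/-0.380 → slack +1.058/-1.416; half-tol=0.215, Σhalf²=0.335335
  -F: nom -24.000 → Σnom=-151.120; wc +0.220/-0.130 → slack +1.278/-1.546; half-tol=0.175, Σhalf²=0.365960
  +G: nom +49.860 → Σnom=-101.260; wc +0.250/-0.250 → slack +1.528/-1.796; half-tol=0.250, Σhalf²=0.428460
Nominal = -101.260. Worst-case = [-101.260 - 1.796, -101.260 + 1.528] = [-103.056, -99.732]. RSS = √0.428460 = 0.655.

nominal=-101.260 wc=[-103.056,-99.732] rss=0.655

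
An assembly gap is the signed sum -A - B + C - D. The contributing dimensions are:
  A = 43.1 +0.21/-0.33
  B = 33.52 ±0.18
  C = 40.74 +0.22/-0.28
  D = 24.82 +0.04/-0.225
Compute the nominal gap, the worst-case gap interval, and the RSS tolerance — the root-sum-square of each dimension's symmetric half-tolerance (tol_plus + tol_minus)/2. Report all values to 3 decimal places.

Stack each dimension's contribution:
  -A: nom -43.100 → Σnom=-43.100; wc +0.330/-0.210 → slack +0.330/-0.210; half-tol=0.270, Σhalf²=0.072900
  -B: nom -33.520 → Σnom=-76.620; wc +0.180/-0.180 → slack +0.510/-0.390; half-tol=0.180, Σhalf²=0.105300
  +C: nom +40.740 → Σnom=-35.880; wc +0.220/-0.280 → slack +0.730/-0.670; half-tol=0.250, Σhalf²=0.167800
  -D: nom -24.820 → Σnom=-60.700; wc +0.225/-0.040 → slack +0.955/-0.710; half-tol=0.133, Σhalf²=0.185356
Nominal = -60.700. Worst-case = [-60.700 - 0.710, -60.700 + 0.955] = [-61.410, -59.745]. RSS = √0.185356 = 0.431.

nominal=-60.700 wc=[-61.410,-59.745] rss=0.431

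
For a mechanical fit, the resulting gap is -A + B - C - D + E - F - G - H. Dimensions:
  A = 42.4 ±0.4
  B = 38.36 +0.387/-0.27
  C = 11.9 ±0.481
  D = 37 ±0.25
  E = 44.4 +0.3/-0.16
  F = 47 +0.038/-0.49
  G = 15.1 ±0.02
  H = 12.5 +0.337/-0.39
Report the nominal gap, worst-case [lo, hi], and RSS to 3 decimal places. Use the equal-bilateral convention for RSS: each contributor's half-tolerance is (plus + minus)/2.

Stack each dimension's contribution:
  -A: nom -42.400 → Σnom=-42.400; wc +0.400/-0.400 → slack +0.400/-0.400; half-tol=0.400, Σhalf²=0.160000
  +B: nom +38.360 → Σnom=-4.040; wc +0.387/-0.270 → slack +0.787/-0.670; half-tol=0.329, Σhalf²=0.267912
  -C: nom -11.900 → Σnom=-15.940; wc +0.481/-0.481 → slack +1.268/-1.151; half-tol=0.481, Σhalf²=0.499273
  -D: nom -37.000 → Σnom=-52.940; wc +0.250/-0.250 → slack +1.518/-1.401; half-tol=0.250, Σhalf²=0.561773
  +E: nom +44.400 → Σnom=-8.540; wc +0.300/-0.160 → slack +1.818/-1.561; half-tol=0.230, Σhalf²=0.614673
  -F: nom -47.000 → Σnom=-55.540; wc +0.490/-0.038 → slack +2.308/-1.599; half-tol=0.264, Σhalf²=0.684369
  -G: nom -15.100 → Σnom=-70.640; wc +0.020/-0.020 → slack +2.328/-1.619; half-tol=0.020, Σhalf²=0.684769
  -H: nom -12.500 → Σnom=-83.140; wc +0.390/-0.337 → slack +2.718/-1.956; half-tol=0.364, Σhalf²=0.816902
Nominal = -83.140. Worst-case = [-83.140 - 1.956, -83.140 + 2.718] = [-85.096, -80.422]. RSS = √0.816902 = 0.904.

nominal=-83.140 wc=[-85.096,-80.422] rss=0.904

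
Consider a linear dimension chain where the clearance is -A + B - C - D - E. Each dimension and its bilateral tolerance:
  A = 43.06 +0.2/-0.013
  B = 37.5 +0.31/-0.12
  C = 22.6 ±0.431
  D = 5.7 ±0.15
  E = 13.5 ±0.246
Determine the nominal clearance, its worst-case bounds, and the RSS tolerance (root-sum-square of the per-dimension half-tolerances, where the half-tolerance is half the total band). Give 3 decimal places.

nominal=-47.360 wc=[-48.507,-46.210] rss=0.571

Stack each dimension's contribution:
  -A: nom -43.060 → Σnom=-43.060; wc +0.013/-0.200 → slack +0.013/-0.200; half-tol=0.107, Σhalf²=0.011342
  +B: nom +37.500 → Σnom=-5.560; wc +0.310/-0.120 → slack +0.323/-0.320; half-tol=0.215, Σhalf²=0.057567
  -C: nom -22.600 → Σnom=-28.160; wc +0.431/-0.431 → slack +0.754/-0.751; half-tol=0.431, Σhalf²=0.243328
  -D: nom -5.700 → Σnom=-33.860; wc +0.150/-0.150 → slack +0.904/-0.901; half-tol=0.150, Σhalf²=0.265828
  -E: nom -13.500 → Σnom=-47.360; wc +0.246/-0.246 → slack +1.150/-1.147; half-tol=0.246, Σhalf²=0.326344
Nominal = -47.360. Worst-case = [-47.360 - 1.147, -47.360 + 1.150] = [-48.507, -46.210]. RSS = √0.326344 = 0.571.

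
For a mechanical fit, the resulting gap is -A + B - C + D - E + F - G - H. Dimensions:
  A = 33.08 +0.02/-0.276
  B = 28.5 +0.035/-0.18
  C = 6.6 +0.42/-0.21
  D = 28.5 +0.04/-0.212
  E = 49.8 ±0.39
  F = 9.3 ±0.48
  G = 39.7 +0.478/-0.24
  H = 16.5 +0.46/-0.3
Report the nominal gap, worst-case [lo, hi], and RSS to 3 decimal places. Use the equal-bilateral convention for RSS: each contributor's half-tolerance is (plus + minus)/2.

nominal=-79.380 wc=[-82.020,-77.409] rss=0.897

Stack each dimension's contribution:
  -A: nom -33.080 → Σnom=-33.080; wc +0.276/-0.020 → slack +0.276/-0.020; half-tol=0.148, Σhalf²=0.021904
  +B: nom +28.500 → Σnom=-4.580; wc +0.035/-0.180 → slack +0.311/-0.200; half-tol=0.107, Σhalf²=0.033460
  -C: nom -6.600 → Σnom=-11.180; wc +0.210/-0.420 → slack +0.521/-0.620; half-tol=0.315, Σhalf²=0.132685
  +D: nom +28.500 → Σnom=17.320; wc +0.040/-0.212 → slack +0.561/-0.832; half-tol=0.126, Σhalf²=0.148561
  -E: nom -49.800 → Σnom=-32.480; wc +0.390/-0.390 → slack +0.951/-1.222; half-tol=0.390, Σhalf²=0.300661
  +F: nom +9.300 → Σnom=-23.180; wc +0.480/-0.480 → slack +1.431/-1.702; half-tol=0.480, Σhalf²=0.531061
  -G: nom -39.700 → Σnom=-62.880; wc +0.240/-0.478 → slack +1.671/-2.180; half-tol=0.359, Σhalf²=0.659942
  -H: nom -16.500 → Σnom=-79.380; wc +0.300/-0.460 → slack +1.971/-2.640; half-tol=0.380, Σhalf²=0.804342
Nominal = -79.380. Worst-case = [-79.380 - 2.640, -79.380 + 1.971] = [-82.020, -77.409]. RSS = √0.804342 = 0.897.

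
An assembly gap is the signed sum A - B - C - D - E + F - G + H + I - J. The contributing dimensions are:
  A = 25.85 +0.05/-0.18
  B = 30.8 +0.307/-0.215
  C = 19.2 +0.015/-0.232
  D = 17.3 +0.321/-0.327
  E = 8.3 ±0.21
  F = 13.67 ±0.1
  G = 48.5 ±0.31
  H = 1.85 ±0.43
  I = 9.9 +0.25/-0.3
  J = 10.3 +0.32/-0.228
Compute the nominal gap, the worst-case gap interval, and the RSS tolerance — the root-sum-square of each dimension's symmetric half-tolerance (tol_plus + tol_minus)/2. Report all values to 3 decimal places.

Stack each dimension's contribution:
  +A: nom +25.850 → Σnom=25.850; wc +0.050/-0.180 → slack +0.050/-0.180; half-tol=0.115, Σhalf²=0.013225
  -B: nom -30.800 → Σnom=-4.950; wc +0.215/-0.307 → slack +0.265/-0.487; half-tol=0.261, Σhalf²=0.081346
  -C: nom -19.200 → Σnom=-24.150; wc +0.232/-0.015 → slack +0.497/-0.502; half-tol=0.123, Σhalf²=0.096598
  -D: nom -17.300 → Σnom=-41.450; wc +0.327/-0.321 → slack +0.824/-0.823; half-tol=0.324, Σhalf²=0.201574
  -E: nom -8.300 → Σnom=-49.750; wc +0.210/-0.210 → slack +1.034/-1.033; half-tol=0.210, Σhalf²=0.245674
  +F: nom +13.670 → Σnom=-36.080; wc +0.100/-0.100 → slack +1.134/-1.133; half-tol=0.100, Σhalf²=0.255674
  -G: nom -48.500 → Σnom=-84.580; wc +0.310/-0.310 → slack +1.444/-1.443; half-tol=0.310, Σhalf²=0.351774
  +H: nom +1.850 → Σnom=-82.730; wc +0.430/-0.430 → slack +1.874/-1.873; half-tol=0.430, Σhalf²=0.536674
  +I: nom +9.900 → Σnom=-72.830; wc +0.250/-0.300 → slack +2.124/-2.173; half-tol=0.275, Σhalf²=0.612299
  -J: nom -10.300 → Σnom=-83.130; wc +0.228/-0.320 → slack +2.352/-2.493; half-tol=0.274, Σhalf²=0.687375
Nominal = -83.130. Worst-case = [-83.130 - 2.493, -83.130 + 2.352] = [-85.623, -80.778]. RSS = √0.687375 = 0.829.

nominal=-83.130 wc=[-85.623,-80.778] rss=0.829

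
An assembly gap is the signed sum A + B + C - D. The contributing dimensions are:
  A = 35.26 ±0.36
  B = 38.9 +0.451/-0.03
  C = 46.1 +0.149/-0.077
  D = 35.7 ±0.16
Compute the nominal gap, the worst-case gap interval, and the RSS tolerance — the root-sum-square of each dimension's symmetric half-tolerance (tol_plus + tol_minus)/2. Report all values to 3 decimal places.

Stack each dimension's contribution:
  +A: nom +35.260 → Σnom=35.260; wc +0.360/-0.360 → slack +0.360/-0.360; half-tol=0.360, Σhalf²=0.129600
  +B: nom +38.900 → Σnom=74.160; wc +0.451/-0.030 → slack +0.811/-0.390; half-tol=0.240, Σhalf²=0.187440
  +C: nom +46.100 → Σnom=120.260; wc +0.149/-0.077 → slack +0.960/-0.467; half-tol=0.113, Σhalf²=0.200209
  -D: nom -35.700 → Σnom=84.560; wc +0.160/-0.160 → slack +1.120/-0.627; half-tol=0.160, Σhalf²=0.225809
Nominal = 84.560. Worst-case = [84.560 - 0.627, 84.560 + 1.120] = [83.933, 85.680]. RSS = √0.225809 = 0.475.

nominal=84.560 wc=[83.933,85.680] rss=0.475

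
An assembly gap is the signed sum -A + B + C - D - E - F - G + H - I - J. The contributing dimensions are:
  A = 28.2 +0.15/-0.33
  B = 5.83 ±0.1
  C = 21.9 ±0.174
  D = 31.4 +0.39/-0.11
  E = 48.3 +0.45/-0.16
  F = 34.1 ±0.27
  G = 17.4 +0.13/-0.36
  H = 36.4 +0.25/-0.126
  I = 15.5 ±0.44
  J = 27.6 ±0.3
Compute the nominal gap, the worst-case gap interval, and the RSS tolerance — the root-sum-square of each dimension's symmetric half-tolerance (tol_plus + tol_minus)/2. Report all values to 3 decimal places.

nominal=-138.370 wc=[-140.900,-135.876] rss=0.840

Stack each dimension's contribution:
  -A: nom -28.200 → Σnom=-28.200; wc +0.330/-0.150 → slack +0.330/-0.150; half-tol=0.240, Σhalf²=0.057600
  +B: nom +5.830 → Σnom=-22.370; wc +0.100/-0.100 → slack +0.430/-0.250; half-tol=0.100, Σhalf²=0.067600
  +C: nom +21.900 → Σnom=-0.470; wc +0.174/-0.174 → slack +0.604/-0.424; half-tol=0.174, Σhalf²=0.097876
  -D: nom -31.400 → Σnom=-31.870; wc +0.110/-0.390 → slack +0.714/-0.814; half-tol=0.250, Σhalf²=0.160376
  -E: nom -48.300 → Σnom=-80.170; wc +0.160/-0.450 → slack +0.874/-1.264; half-tol=0.305, Σhalf²=0.253401
  -F: nom -34.100 → Σnom=-114.270; wc +0.270/-0.270 → slack +1.144/-1.534; half-tol=0.270, Σhalf²=0.326301
  -G: nom -17.400 → Σnom=-131.670; wc +0.360/-0.130 → slack +1.504/-1.664; half-tol=0.245, Σhalf²=0.386326
  +H: nom +36.400 → Σnom=-95.270; wc +0.250/-0.126 → slack +1.754/-1.790; half-tol=0.188, Σhalf²=0.421670
  -I: nom -15.500 → Σnom=-110.770; wc +0.440/-0.440 → slack +2.194/-2.230; half-tol=0.440, Σhalf²=0.615270
  -J: nom -27.600 → Σnom=-138.370; wc +0.300/-0.300 → slack +2.494/-2.530; half-tol=0.300, Σhalf²=0.705270
Nominal = -138.370. Worst-case = [-138.370 - 2.530, -138.370 + 2.494] = [-140.900, -135.876]. RSS = √0.705270 = 0.840.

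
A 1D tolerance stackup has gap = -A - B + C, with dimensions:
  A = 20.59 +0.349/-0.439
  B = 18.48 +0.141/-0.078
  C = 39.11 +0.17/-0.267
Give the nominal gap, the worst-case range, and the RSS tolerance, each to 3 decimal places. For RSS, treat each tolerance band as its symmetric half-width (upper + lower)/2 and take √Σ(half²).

nominal=0.040 wc=[-0.717,0.727] rss=0.464

Stack each dimension's contribution:
  -A: nom -20.590 → Σnom=-20.590; wc +0.439/-0.349 → slack +0.439/-0.349; half-tol=0.394, Σhalf²=0.155236
  -B: nom -18.480 → Σnom=-39.070; wc +0.078/-0.141 → slack +0.517/-0.490; half-tol=0.109, Σhalf²=0.167226
  +C: nom +39.110 → Σnom=0.040; wc +0.170/-0.267 → slack +0.687/-0.757; half-tol=0.219, Σhalf²=0.214969
Nominal = 0.040. Worst-case = [0.040 - 0.757, 0.040 + 0.687] = [-0.717, 0.727]. RSS = √0.214969 = 0.464.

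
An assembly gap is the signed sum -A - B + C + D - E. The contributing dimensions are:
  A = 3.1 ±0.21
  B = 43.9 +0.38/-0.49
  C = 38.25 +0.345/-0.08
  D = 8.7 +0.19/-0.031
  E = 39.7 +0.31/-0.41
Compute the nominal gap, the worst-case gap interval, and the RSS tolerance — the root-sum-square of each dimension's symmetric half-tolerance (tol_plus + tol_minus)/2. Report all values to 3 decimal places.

Stack each dimension's contribution:
  -A: nom -3.100 → Σnom=-3.100; wc +0.210/-0.210 → slack +0.210/-0.210; half-tol=0.210, Σhalf²=0.044100
  -B: nom -43.900 → Σnom=-47.000; wc +0.490/-0.380 → slack +0.700/-0.590; half-tol=0.435, Σhalf²=0.233325
  +C: nom +38.250 → Σnom=-8.750; wc +0.345/-0.080 → slack +1.045/-0.670; half-tol=0.212, Σhalf²=0.278481
  +D: nom +8.700 → Σnom=-0.050; wc +0.190/-0.031 → slack +1.235/-0.701; half-tol=0.111, Σhalf²=0.290691
  -E: nom -39.700 → Σnom=-39.750; wc +0.410/-0.310 → slack +1.645/-1.011; half-tol=0.360, Σhalf²=0.420291
Nominal = -39.750. Worst-case = [-39.750 - 1.011, -39.750 + 1.645] = [-40.761, -38.105]. RSS = √0.420291 = 0.648.

nominal=-39.750 wc=[-40.761,-38.105] rss=0.648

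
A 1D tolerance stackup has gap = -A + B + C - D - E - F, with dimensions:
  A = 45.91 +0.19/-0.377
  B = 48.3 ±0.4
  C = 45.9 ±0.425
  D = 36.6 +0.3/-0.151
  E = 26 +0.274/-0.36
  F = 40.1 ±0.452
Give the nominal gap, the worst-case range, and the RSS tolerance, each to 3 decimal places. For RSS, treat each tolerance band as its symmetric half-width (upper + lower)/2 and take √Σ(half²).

nominal=-54.410 wc=[-56.451,-52.245] rss=0.881

Stack each dimension's contribution:
  -A: nom -45.910 → Σnom=-45.910; wc +0.377/-0.190 → slack +0.377/-0.190; half-tol=0.283, Σhalf²=0.080372
  +B: nom +48.300 → Σnom=2.390; wc +0.400/-0.400 → slack +0.777/-0.590; half-tol=0.400, Σhalf²=0.240372
  +C: nom +45.900 → Σnom=48.290; wc +0.425/-0.425 → slack +1.202/-1.015; half-tol=0.425, Σhalf²=0.420997
  -D: nom -36.600 → Σnom=11.690; wc +0.151/-0.300 → slack +1.353/-1.315; half-tol=0.225, Σhalf²=0.471847
  -E: nom -26.000 → Σnom=-14.310; wc +0.360/-0.274 → slack +1.713/-1.589; half-tol=0.317, Σhalf²=0.572337
  -F: nom -40.100 → Σnom=-54.410; wc +0.452/-0.452 → slack +2.165/-2.041; half-tol=0.452, Σhalf²=0.776641
Nominal = -54.410. Worst-case = [-54.410 - 2.041, -54.410 + 2.165] = [-56.451, -52.245]. RSS = √0.776641 = 0.881.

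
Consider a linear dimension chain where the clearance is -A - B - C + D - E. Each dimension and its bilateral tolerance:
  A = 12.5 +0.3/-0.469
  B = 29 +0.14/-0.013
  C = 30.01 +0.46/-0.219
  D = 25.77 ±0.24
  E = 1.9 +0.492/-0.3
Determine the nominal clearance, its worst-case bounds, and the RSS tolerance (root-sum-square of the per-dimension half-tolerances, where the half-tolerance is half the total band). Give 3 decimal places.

nominal=-47.640 wc=[-49.272,-46.399] rss=0.695

Stack each dimension's contribution:
  -A: nom -12.500 → Σnom=-12.500; wc +0.469/-0.300 → slack +0.469/-0.300; half-tol=0.384, Σhalf²=0.147840
  -B: nom -29.000 → Σnom=-41.500; wc +0.013/-0.140 → slack +0.482/-0.440; half-tol=0.077, Σhalf²=0.153692
  -C: nom -30.010 → Σnom=-71.510; wc +0.219/-0.460 → slack +0.701/-0.900; half-tol=0.340, Σhalf²=0.268953
  +D: nom +25.770 → Σnom=-45.740; wc +0.240/-0.240 → slack +0.941/-1.140; half-tol=0.240, Σhalf²=0.326553
  -E: nom -1.900 → Σnom=-47.640; wc +0.300/-0.492 → slack +1.241/-1.632; half-tol=0.396, Σhalf²=0.483369
Nominal = -47.640. Worst-case = [-47.640 - 1.632, -47.640 + 1.241] = [-49.272, -46.399]. RSS = √0.483369 = 0.695.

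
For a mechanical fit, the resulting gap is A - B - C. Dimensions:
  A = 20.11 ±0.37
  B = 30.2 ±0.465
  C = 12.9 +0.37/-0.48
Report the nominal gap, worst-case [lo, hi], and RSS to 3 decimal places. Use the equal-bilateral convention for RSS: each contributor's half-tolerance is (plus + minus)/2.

nominal=-22.990 wc=[-24.195,-21.675] rss=0.731

Stack each dimension's contribution:
  +A: nom +20.110 → Σnom=20.110; wc +0.370/-0.370 → slack +0.370/-0.370; half-tol=0.370, Σhalf²=0.136900
  -B: nom -30.200 → Σnom=-10.090; wc +0.465/-0.465 → slack +0.835/-0.835; half-tol=0.465, Σhalf²=0.353125
  -C: nom -12.900 → Σnom=-22.990; wc +0.480/-0.370 → slack +1.315/-1.205; half-tol=0.425, Σhalf²=0.533750
Nominal = -22.990. Worst-case = [-22.990 - 1.205, -22.990 + 1.315] = [-24.195, -21.675]. RSS = √0.533750 = 0.731.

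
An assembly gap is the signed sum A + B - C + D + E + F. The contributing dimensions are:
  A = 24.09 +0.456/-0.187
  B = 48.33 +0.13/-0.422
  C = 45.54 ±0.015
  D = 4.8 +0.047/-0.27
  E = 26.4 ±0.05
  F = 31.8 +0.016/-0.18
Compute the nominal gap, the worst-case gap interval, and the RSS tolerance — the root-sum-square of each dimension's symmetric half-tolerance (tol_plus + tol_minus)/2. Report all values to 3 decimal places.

nominal=89.880 wc=[88.756,90.594] rss=0.466

Stack each dimension's contribution:
  +A: nom +24.090 → Σnom=24.090; wc +0.456/-0.187 → slack +0.456/-0.187; half-tol=0.322, Σhalf²=0.103362
  +B: nom +48.330 → Σnom=72.420; wc +0.130/-0.422 → slack +0.586/-0.609; half-tol=0.276, Σhalf²=0.179538
  -C: nom -45.540 → Σnom=26.880; wc +0.015/-0.015 → slack +0.601/-0.624; half-tol=0.015, Σhalf²=0.179763
  +D: nom +4.800 → Σnom=31.680; wc +0.047/-0.270 → slack +0.648/-0.894; half-tol=0.159, Σhalf²=0.204886
  +E: nom +26.400 → Σnom=58.080; wc +0.050/-0.050 → slack +0.698/-0.944; half-tol=0.050, Σhalf²=0.207386
  +F: nom +31.800 → Σnom=89.880; wc +0.016/-0.180 → slack +0.714/-1.124; half-tol=0.098, Σhalf²=0.216990
Nominal = 89.880. Worst-case = [89.880 - 1.124, 89.880 + 0.714] = [88.756, 90.594]. RSS = √0.216990 = 0.466.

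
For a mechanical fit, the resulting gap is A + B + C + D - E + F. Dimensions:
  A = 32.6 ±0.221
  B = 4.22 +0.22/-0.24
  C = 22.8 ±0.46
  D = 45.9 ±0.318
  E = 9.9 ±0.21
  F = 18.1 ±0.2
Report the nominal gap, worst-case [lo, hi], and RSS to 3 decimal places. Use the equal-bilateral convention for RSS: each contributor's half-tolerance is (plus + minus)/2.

Stack each dimension's contribution:
  +A: nom +32.600 → Σnom=32.600; wc +0.221/-0.221 → slack +0.221/-0.221; half-tol=0.221, Σhalf²=0.048841
  +B: nom +4.220 → Σnom=36.820; wc +0.220/-0.240 → slack +0.441/-0.461; half-tol=0.230, Σhalf²=0.101741
  +C: nom +22.800 → Σnom=59.620; wc +0.460/-0.460 → slack +0.901/-0.921; half-tol=0.460, Σhalf²=0.313341
  +D: nom +45.900 → Σnom=105.520; wc +0.318/-0.318 → slack +1.219/-1.239; half-tol=0.318, Σhalf²=0.414465
  -E: nom -9.900 → Σnom=95.620; wc +0.210/-0.210 → slack +1.429/-1.449; half-tol=0.210, Σhalf²=0.458565
  +F: nom +18.100 → Σnom=113.720; wc +0.200/-0.200 → slack +1.629/-1.649; half-tol=0.200, Σhalf²=0.498565
Nominal = 113.720. Worst-case = [113.720 - 1.649, 113.720 + 1.629] = [112.071, 115.349]. RSS = √0.498565 = 0.706.

nominal=113.720 wc=[112.071,115.349] rss=0.706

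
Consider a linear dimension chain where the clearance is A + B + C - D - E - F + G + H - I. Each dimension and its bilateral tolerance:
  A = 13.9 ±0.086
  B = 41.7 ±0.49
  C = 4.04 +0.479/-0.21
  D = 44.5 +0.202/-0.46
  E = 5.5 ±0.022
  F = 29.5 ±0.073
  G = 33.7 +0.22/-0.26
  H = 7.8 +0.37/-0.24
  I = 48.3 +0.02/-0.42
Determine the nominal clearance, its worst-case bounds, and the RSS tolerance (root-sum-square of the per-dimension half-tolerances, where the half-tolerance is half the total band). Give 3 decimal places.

Stack each dimension's contribution:
  +A: nom +13.900 → Σnom=13.900; wc +0.086/-0.086 → slack +0.086/-0.086; half-tol=0.086, Σhalf²=0.007396
  +B: nom +41.700 → Σnom=55.600; wc +0.490/-0.490 → slack +0.576/-0.576; half-tol=0.490, Σhalf²=0.247496
  +C: nom +4.040 → Σnom=59.640; wc +0.479/-0.210 → slack +1.055/-0.786; half-tol=0.344, Σhalf²=0.366176
  -D: nom -44.500 → Σnom=15.140; wc +0.460/-0.202 → slack +1.515/-0.988; half-tol=0.331, Σhalf²=0.475737
  -E: nom -5.500 → Σnom=9.640; wc +0.022/-0.022 → slack +1.537/-1.010; half-tol=0.022, Σhalf²=0.476221
  -F: nom -29.500 → Σnom=-19.860; wc +0.073/-0.073 → slack +1.610/-1.083; half-tol=0.073, Σhalf²=0.481550
  +G: nom +33.700 → Σnom=13.840; wc +0.220/-0.260 → slack +1.830/-1.343; half-tol=0.240, Σhalf²=0.539150
  +H: nom +7.800 → Σnom=21.640; wc +0.370/-0.240 → slack +2.200/-1.583; half-tol=0.305, Σhalf²=0.632175
  -I: nom -48.300 → Σnom=-26.660; wc +0.420/-0.020 → slack +2.620/-1.603; half-tol=0.220, Σhalf²=0.680575
Nominal = -26.660. Worst-case = [-26.660 - 1.603, -26.660 + 2.620] = [-28.263, -24.040]. RSS = √0.680575 = 0.825.

nominal=-26.660 wc=[-28.263,-24.040] rss=0.825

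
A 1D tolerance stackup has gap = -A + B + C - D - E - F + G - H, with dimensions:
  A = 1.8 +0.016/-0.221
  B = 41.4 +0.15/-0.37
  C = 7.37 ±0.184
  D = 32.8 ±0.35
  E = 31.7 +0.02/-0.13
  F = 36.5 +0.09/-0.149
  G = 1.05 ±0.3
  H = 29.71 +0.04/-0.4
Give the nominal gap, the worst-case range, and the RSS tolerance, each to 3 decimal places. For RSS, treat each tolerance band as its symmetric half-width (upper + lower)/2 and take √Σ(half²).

Stack each dimension's contribution:
  -A: nom -1.800 → Σnom=-1.800; wc +0.221/-0.016 → slack +0.221/-0.016; half-tol=0.118, Σhalf²=0.014042
  +B: nom +41.400 → Σnom=39.600; wc +0.150/-0.370 → slack +0.371/-0.386; half-tol=0.260, Σhalf²=0.081642
  +C: nom +7.370 → Σnom=46.970; wc +0.184/-0.184 → slack +0.555/-0.570; half-tol=0.184, Σhalf²=0.115498
  -D: nom -32.800 → Σnom=14.170; wc +0.350/-0.350 → slack +0.905/-0.920; half-tol=0.350, Σhalf²=0.237998
  -E: nom -31.700 → Σnom=-17.530; wc +0.130/-0.020 → slack +1.035/-0.940; half-tol=0.075, Σhalf²=0.243623
  -F: nom -36.500 → Σnom=-54.030; wc +0.149/-0.090 → slack +1.184/-1.030; half-tol=0.119, Σhalf²=0.257903
  +G: nom +1.050 → Σnom=-52.980; wc +0.300/-0.300 → slack +1.484/-1.330; half-tol=0.300, Σhalf²=0.347903
  -H: nom -29.710 → Σnom=-82.690; wc +0.400/-0.040 → slack +1.884/-1.370; half-tol=0.220, Σhalf²=0.396303
Nominal = -82.690. Worst-case = [-82.690 - 1.370, -82.690 + 1.884] = [-84.060, -80.806]. RSS = √0.396303 = 0.630.

nominal=-82.690 wc=[-84.060,-80.806] rss=0.630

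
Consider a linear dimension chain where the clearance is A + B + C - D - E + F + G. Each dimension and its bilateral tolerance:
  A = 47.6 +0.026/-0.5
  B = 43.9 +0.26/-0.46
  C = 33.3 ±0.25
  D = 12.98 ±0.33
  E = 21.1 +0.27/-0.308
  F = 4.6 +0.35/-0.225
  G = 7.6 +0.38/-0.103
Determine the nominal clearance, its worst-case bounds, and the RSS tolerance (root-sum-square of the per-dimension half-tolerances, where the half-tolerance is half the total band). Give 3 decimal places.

nominal=102.920 wc=[100.782,104.824] rss=0.771

Stack each dimension's contribution:
  +A: nom +47.600 → Σnom=47.600; wc +0.026/-0.500 → slack +0.026/-0.500; half-tol=0.263, Σhalf²=0.069169
  +B: nom +43.900 → Σnom=91.500; wc +0.260/-0.460 → slack +0.286/-0.960; half-tol=0.360, Σhalf²=0.198769
  +C: nom +33.300 → Σnom=124.800; wc +0.250/-0.250 → slack +0.536/-1.210; half-tol=0.250, Σhalf²=0.261269
  -D: nom -12.980 → Σnom=111.820; wc +0.330/-0.330 → slack +0.866/-1.540; half-tol=0.330, Σhalf²=0.370169
  -E: nom -21.100 → Σnom=90.720; wc +0.308/-0.270 → slack +1.174/-1.810; half-tol=0.289, Σhalf²=0.453690
  +F: nom +4.600 → Σnom=95.320; wc +0.350/-0.225 → slack +1.524/-2.035; half-tol=0.287, Σhalf²=0.536346
  +G: nom +7.600 → Σnom=102.920; wc +0.380/-0.103 → slack +1.904/-2.138; half-tol=0.241, Σhalf²=0.594669
Nominal = 102.920. Worst-case = [102.920 - 2.138, 102.920 + 1.904] = [100.782, 104.824]. RSS = √0.594669 = 0.771.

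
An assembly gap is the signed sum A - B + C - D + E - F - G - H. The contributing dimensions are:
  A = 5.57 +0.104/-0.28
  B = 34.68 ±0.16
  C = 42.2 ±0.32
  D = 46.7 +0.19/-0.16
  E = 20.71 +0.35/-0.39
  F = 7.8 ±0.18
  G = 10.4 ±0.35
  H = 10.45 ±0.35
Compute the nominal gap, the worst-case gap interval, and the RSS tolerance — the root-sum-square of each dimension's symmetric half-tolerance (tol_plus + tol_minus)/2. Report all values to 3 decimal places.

nominal=-41.550 wc=[-43.770,-39.576] rss=0.781

Stack each dimension's contribution:
  +A: nom +5.570 → Σnom=5.570; wc +0.104/-0.280 → slack +0.104/-0.280; half-tol=0.192, Σhalf²=0.036864
  -B: nom -34.680 → Σnom=-29.110; wc +0.160/-0.160 → slack +0.264/-0.440; half-tol=0.160, Σhalf²=0.062464
  +C: nom +42.200 → Σnom=13.090; wc +0.320/-0.320 → slack +0.584/-0.760; half-tol=0.320, Σhalf²=0.164864
  -D: nom -46.700 → Σnom=-33.610; wc +0.160/-0.190 → slack +0.744/-0.950; half-tol=0.175, Σhalf²=0.195489
  +E: nom +20.710 → Σnom=-12.900; wc +0.350/-0.390 → slack +1.094/-1.340; half-tol=0.370, Σhalf²=0.332389
  -F: nom -7.800 → Σnom=-20.700; wc +0.180/-0.180 → slack +1.274/-1.520; half-tol=0.180, Σhalf²=0.364789
  -G: nom -10.400 → Σnom=-31.100; wc +0.350/-0.350 → slack +1.624/-1.870; half-tol=0.350, Σhalf²=0.487289
  -H: nom -10.450 → Σnom=-41.550; wc +0.350/-0.350 → slack +1.974/-2.220; half-tol=0.350, Σhalf²=0.609789
Nominal = -41.550. Worst-case = [-41.550 - 2.220, -41.550 + 1.974] = [-43.770, -39.576]. RSS = √0.609789 = 0.781.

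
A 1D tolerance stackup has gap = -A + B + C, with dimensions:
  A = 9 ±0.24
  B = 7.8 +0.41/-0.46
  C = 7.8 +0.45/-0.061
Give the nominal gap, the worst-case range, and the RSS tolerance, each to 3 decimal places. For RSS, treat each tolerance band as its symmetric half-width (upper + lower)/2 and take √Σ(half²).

Stack each dimension's contribution:
  -A: nom -9.000 → Σnom=-9.000; wc +0.240/-0.240 → slack +0.240/-0.240; half-tol=0.240, Σhalf²=0.057600
  +B: nom +7.800 → Σnom=-1.200; wc +0.410/-0.460 → slack +0.650/-0.700; half-tol=0.435, Σhalf²=0.246825
  +C: nom +7.800 → Σnom=6.600; wc +0.450/-0.061 → slack +1.100/-0.761; half-tol=0.256, Σhalf²=0.312105
Nominal = 6.600. Worst-case = [6.600 - 0.761, 6.600 + 1.100] = [5.839, 7.700]. RSS = √0.312105 = 0.559.

nominal=6.600 wc=[5.839,7.700] rss=0.559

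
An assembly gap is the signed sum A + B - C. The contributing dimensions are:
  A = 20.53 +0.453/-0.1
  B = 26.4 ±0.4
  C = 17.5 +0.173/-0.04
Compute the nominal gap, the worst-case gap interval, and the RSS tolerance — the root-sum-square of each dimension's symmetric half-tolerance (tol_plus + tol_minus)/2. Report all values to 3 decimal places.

Stack each dimension's contribution:
  +A: nom +20.530 → Σnom=20.530; wc +0.453/-0.100 → slack +0.453/-0.100; half-tol=0.277, Σhalf²=0.076452
  +B: nom +26.400 → Σnom=46.930; wc +0.400/-0.400 → slack +0.853/-0.500; half-tol=0.400, Σhalf²=0.236452
  -C: nom -17.500 → Σnom=29.430; wc +0.040/-0.173 → slack +0.893/-0.673; half-tol=0.106, Σhalf²=0.247795
Nominal = 29.430. Worst-case = [29.430 - 0.673, 29.430 + 0.893] = [28.757, 30.323]. RSS = √0.247795 = 0.498.

nominal=29.430 wc=[28.757,30.323] rss=0.498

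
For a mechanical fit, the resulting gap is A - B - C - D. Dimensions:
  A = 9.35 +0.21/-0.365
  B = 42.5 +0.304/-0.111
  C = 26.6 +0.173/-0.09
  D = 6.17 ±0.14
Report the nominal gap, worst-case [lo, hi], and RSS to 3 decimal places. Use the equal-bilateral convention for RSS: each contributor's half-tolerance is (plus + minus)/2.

Stack each dimension's contribution:
  +A: nom +9.350 → Σnom=9.350; wc +0.210/-0.365 → slack +0.210/-0.365; half-tol=0.287, Σhalf²=0.082656
  -B: nom -42.500 → Σnom=-33.150; wc +0.111/-0.304 → slack +0.321/-0.669; half-tol=0.207, Σhalf²=0.125712
  -C: nom -26.600 → Σnom=-59.750; wc +0.090/-0.173 → slack +0.411/-0.842; half-tol=0.132, Σhalf²=0.143005
  -D: nom -6.170 → Σnom=-65.920; wc +0.140/-0.140 → slack +0.551/-0.982; half-tol=0.140, Σhalf²=0.162605
Nominal = -65.920. Worst-case = [-65.920 - 0.982, -65.920 + 0.551] = [-66.902, -65.369]. RSS = √0.162605 = 0.403.

nominal=-65.920 wc=[-66.902,-65.369] rss=0.403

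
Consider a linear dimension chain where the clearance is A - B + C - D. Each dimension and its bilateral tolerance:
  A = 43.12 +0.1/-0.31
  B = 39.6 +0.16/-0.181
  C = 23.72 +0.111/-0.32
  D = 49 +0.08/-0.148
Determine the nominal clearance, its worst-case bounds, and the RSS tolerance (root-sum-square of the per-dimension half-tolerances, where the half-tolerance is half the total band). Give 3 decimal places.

Stack each dimension's contribution:
  +A: nom +43.120 → Σnom=43.120; wc +0.100/-0.310 → slack +0.100/-0.310; half-tol=0.205, Σhalf²=0.042025
  -B: nom -39.600 → Σnom=3.520; wc +0.181/-0.160 → slack +0.281/-0.470; half-tol=0.170, Σhalf²=0.071095
  +C: nom +23.720 → Σnom=27.240; wc +0.111/-0.320 → slack +0.392/-0.790; half-tol=0.215, Σhalf²=0.117535
  -D: nom -49.000 → Σnom=-21.760; wc +0.148/-0.080 → slack +0.540/-0.870; half-tol=0.114, Σhalf²=0.130531
Nominal = -21.760. Worst-case = [-21.760 - 0.870, -21.760 + 0.540] = [-22.630, -21.220]. RSS = √0.130531 = 0.361.

nominal=-21.760 wc=[-22.630,-21.220] rss=0.361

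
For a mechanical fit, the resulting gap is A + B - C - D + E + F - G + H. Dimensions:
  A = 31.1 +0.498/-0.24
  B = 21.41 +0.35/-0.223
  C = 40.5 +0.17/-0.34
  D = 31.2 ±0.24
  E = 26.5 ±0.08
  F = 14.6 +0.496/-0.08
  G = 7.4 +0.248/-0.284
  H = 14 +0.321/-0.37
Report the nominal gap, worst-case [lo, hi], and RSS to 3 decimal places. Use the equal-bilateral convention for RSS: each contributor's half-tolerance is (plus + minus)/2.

Stack each dimension's contribution:
  +A: nom +31.100 → Σnom=31.100; wc +0.498/-0.240 → slack +0.498/-0.240; half-tol=0.369, Σhalf²=0.136161
  +B: nom +21.410 → Σnom=52.510; wc +0.350/-0.223 → slack +0.848/-0.463; half-tol=0.286, Σhalf²=0.218243
  -C: nom -40.500 → Σnom=12.010; wc +0.340/-0.170 → slack +1.188/-0.633; half-tol=0.255, Σhalf²=0.283268
  -D: nom -31.200 → Σnom=-19.190; wc +0.240/-0.240 → slack +1.428/-0.873; half-tol=0.240, Σhalf²=0.340868
  +E: nom +26.500 → Σnom=7.310; wc +0.080/-0.080 → slack +1.508/-0.953; half-tol=0.080, Σhalf²=0.347268
  +F: nom +14.600 → Σnom=21.910; wc +0.496/-0.080 → slack +2.004/-1.033; half-tol=0.288, Σhalf²=0.430212
  -G: nom -7.400 → Σnom=14.510; wc +0.284/-0.248 → slack +2.288/-1.281; half-tol=0.266, Σhalf²=0.500968
  +H: nom +14.000 → Σnom=28.510; wc +0.321/-0.370 → slack +2.609/-1.651; half-tol=0.346, Σhalf²=0.620339
Nominal = 28.510. Worst-case = [28.510 - 1.651, 28.510 + 2.609] = [26.859, 31.119]. RSS = √0.620339 = 0.788.

nominal=28.510 wc=[26.859,31.119] rss=0.788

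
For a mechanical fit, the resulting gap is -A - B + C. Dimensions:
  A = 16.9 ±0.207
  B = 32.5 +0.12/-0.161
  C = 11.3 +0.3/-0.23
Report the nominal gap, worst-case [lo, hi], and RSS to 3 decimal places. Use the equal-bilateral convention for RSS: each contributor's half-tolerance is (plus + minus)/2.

nominal=-38.100 wc=[-38.657,-37.432] rss=0.364

Stack each dimension's contribution:
  -A: nom -16.900 → Σnom=-16.900; wc +0.207/-0.207 → slack +0.207/-0.207; half-tol=0.207, Σhalf²=0.042849
  -B: nom -32.500 → Σnom=-49.400; wc +0.161/-0.120 → slack +0.368/-0.327; half-tol=0.141, Σhalf²=0.062589
  +C: nom +11.300 → Σnom=-38.100; wc +0.300/-0.230 → slack +0.668/-0.557; half-tol=0.265, Σhalf²=0.132814
Nominal = -38.100. Worst-case = [-38.100 - 0.557, -38.100 + 0.668] = [-38.657, -37.432]. RSS = √0.132814 = 0.364.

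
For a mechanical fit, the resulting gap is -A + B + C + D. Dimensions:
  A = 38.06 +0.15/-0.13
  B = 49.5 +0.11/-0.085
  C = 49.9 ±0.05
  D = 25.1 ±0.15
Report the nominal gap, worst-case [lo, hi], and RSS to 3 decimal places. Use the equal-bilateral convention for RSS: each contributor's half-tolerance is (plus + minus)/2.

nominal=86.440 wc=[86.005,86.880] rss=0.233

Stack each dimension's contribution:
  -A: nom -38.060 → Σnom=-38.060; wc +0.130/-0.150 → slack +0.130/-0.150; half-tol=0.140, Σhalf²=0.019600
  +B: nom +49.500 → Σnom=11.440; wc +0.110/-0.085 → slack +0.240/-0.235; half-tol=0.098, Σhalf²=0.029106
  +C: nom +49.900 → Σnom=61.340; wc +0.050/-0.050 → slack +0.290/-0.285; half-tol=0.050, Σhalf²=0.031606
  +D: nom +25.100 → Σnom=86.440; wc +0.150/-0.150 → slack +0.440/-0.435; half-tol=0.150, Σhalf²=0.054106
Nominal = 86.440. Worst-case = [86.440 - 0.435, 86.440 + 0.440] = [86.005, 86.880]. RSS = √0.054106 = 0.233.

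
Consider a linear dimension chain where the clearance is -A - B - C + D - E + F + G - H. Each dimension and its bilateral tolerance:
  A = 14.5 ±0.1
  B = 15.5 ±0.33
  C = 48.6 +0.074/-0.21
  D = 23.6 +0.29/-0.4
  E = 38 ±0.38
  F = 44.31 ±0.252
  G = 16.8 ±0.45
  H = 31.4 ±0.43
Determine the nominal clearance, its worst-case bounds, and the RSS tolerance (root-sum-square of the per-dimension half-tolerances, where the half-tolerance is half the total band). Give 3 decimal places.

nominal=-63.290 wc=[-65.706,-60.848] rss=0.924

Stack each dimension's contribution:
  -A: nom -14.500 → Σnom=-14.500; wc +0.100/-0.100 → slack +0.100/-0.100; half-tol=0.100, Σhalf²=0.010000
  -B: nom -15.500 → Σnom=-30.000; wc +0.330/-0.330 → slack +0.430/-0.430; half-tol=0.330, Σhalf²=0.118900
  -C: nom -48.600 → Σnom=-78.600; wc +0.210/-0.074 → slack +0.640/-0.504; half-tol=0.142, Σhalf²=0.139064
  +D: nom +23.600 → Σnom=-55.000; wc +0.290/-0.400 → slack +0.930/-0.904; half-tol=0.345, Σhalf²=0.258089
  -E: nom -38.000 → Σnom=-93.000; wc +0.380/-0.380 → slack +1.310/-1.284; half-tol=0.380, Σhalf²=0.402489
  +F: nom +44.310 → Σnom=-48.690; wc +0.252/-0.252 → slack +1.562/-1.536; half-tol=0.252, Σhalf²=0.465993
  +G: nom +16.800 → Σnom=-31.890; wc +0.450/-0.450 → slack +2.012/-1.986; half-tol=0.450, Σhalf²=0.668493
  -H: nom -31.400 → Σnom=-63.290; wc +0.430/-0.430 → slack +2.442/-2.416; half-tol=0.430, Σhalf²=0.853393
Nominal = -63.290. Worst-case = [-63.290 - 2.416, -63.290 + 2.442] = [-65.706, -60.848]. RSS = √0.853393 = 0.924.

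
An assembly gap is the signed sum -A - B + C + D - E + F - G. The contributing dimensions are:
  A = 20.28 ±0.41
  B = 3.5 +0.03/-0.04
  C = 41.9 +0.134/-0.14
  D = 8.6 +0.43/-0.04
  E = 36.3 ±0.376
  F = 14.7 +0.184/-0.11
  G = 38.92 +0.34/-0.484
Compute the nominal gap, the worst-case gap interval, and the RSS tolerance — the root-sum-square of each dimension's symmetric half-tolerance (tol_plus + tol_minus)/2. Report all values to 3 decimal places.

Stack each dimension's contribution:
  -A: nom -20.280 → Σnom=-20.280; wc +0.410/-0.410 → slack +0.410/-0.410; half-tol=0.410, Σhalf²=0.168100
  -B: nom -3.500 → Σnom=-23.780; wc +0.040/-0.030 → slack +0.450/-0.440; half-tol=0.035, Σhalf²=0.169325
  +C: nom +41.900 → Σnom=18.120; wc +0.134/-0.140 → slack +0.584/-0.580; half-tol=0.137, Σhalf²=0.188094
  +D: nom +8.600 → Σnom=26.720; wc +0.430/-0.040 → slack +1.014/-0.620; half-tol=0.235, Σhalf²=0.243319
  -E: nom -36.300 → Σnom=-9.580; wc +0.376/-0.376 → slack +1.390/-0.996; half-tol=0.376, Σhalf²=0.384695
  +F: nom +14.700 → Σnom=5.120; wc +0.184/-0.110 → slack +1.574/-1.106; half-tol=0.147, Σhalf²=0.406304
  -G: nom -38.920 → Σnom=-33.800; wc +0.484/-0.340 → slack +2.058/-1.446; half-tol=0.412, Σhalf²=0.576048
Nominal = -33.800. Worst-case = [-33.800 - 1.446, -33.800 + 2.058] = [-35.246, -31.742]. RSS = √0.576048 = 0.759.

nominal=-33.800 wc=[-35.246,-31.742] rss=0.759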